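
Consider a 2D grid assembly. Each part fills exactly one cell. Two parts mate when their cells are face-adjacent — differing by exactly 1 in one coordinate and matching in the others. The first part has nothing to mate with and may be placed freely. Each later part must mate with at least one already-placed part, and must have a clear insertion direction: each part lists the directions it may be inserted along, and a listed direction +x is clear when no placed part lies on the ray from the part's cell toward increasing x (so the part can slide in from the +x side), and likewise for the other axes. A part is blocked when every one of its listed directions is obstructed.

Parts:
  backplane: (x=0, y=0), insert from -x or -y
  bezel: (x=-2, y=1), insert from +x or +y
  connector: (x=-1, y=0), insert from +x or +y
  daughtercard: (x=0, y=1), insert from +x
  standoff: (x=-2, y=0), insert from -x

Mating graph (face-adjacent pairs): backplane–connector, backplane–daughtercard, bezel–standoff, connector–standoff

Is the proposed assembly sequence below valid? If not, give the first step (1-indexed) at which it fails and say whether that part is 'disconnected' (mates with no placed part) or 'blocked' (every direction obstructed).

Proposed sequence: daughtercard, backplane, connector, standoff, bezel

Valid

1. daughtercard@(0, 1) [+x clear] — {daughtercard}
2. backplane@(0, 0) [-x clear] — {backplane, daughtercard}
3. connector@(-1, 0) [+y clear] — {backplane, connector, daughtercard}
4. standoff@(-2, 0) [-x clear] — {backplane, connector, daughtercard, standoff}
5. bezel@(-2, 1) [+y clear] — {backplane, bezel, connector, daughtercard, standoff}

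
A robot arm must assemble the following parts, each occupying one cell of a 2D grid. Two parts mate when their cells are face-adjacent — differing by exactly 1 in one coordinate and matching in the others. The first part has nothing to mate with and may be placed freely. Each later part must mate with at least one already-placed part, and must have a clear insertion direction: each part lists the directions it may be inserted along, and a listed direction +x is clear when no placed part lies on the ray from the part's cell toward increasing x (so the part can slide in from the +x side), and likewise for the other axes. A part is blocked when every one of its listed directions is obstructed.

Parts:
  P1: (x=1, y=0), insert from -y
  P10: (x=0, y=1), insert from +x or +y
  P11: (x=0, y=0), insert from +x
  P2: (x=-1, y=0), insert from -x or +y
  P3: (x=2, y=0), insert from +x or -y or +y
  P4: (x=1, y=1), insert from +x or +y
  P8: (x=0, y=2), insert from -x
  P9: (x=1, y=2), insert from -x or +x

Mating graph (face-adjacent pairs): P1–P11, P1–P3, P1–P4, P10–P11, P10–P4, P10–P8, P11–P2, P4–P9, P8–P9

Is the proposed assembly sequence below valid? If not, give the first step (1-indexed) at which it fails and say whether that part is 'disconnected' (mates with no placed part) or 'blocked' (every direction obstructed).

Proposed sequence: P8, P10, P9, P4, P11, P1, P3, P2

Valid

1. P8@(0, 2) [-x clear] — {P8}
2. P10@(0, 1) [+x clear] — {P10, P8}
3. P9@(1, 2) [+x clear] — {P10, P8, P9}
4. P4@(1, 1) [+x clear] — {P10, P4, P8, P9}
5. P11@(0, 0) [+x clear] — {P10, P11, P4, P8, P9}
6. P1@(1, 0) [-y clear] — {P1, P10, P11, P4, P8, P9}
7. P3@(2, 0) [+x clear] — {P1, P10, P11, P3, P4, P8, P9}
8. P2@(-1, 0) [-x clear] — {P1, P10, P11, P2, P3, P4, P8, P9}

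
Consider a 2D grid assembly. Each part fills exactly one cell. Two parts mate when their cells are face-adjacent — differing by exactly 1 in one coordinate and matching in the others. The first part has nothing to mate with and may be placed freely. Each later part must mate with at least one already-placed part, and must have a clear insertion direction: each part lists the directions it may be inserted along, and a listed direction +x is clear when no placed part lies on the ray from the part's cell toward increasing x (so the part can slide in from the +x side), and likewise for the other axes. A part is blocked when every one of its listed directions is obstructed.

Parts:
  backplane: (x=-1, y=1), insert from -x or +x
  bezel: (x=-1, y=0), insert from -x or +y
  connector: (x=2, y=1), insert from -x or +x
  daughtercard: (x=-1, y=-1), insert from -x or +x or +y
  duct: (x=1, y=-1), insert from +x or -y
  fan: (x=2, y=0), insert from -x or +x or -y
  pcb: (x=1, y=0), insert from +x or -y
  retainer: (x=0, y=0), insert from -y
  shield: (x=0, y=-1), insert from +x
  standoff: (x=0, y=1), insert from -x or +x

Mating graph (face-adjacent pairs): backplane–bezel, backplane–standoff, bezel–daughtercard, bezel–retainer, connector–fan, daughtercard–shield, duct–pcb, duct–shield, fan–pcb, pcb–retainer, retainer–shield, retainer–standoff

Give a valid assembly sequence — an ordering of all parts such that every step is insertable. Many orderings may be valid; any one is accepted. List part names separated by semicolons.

1. backplane@(-1, 1) [-x clear] — {backplane}
2. bezel@(-1, 0) [-x clear] — {backplane, bezel}
3. retainer@(0, 0) [-y clear] — {backplane, bezel, retainer}
4. shield@(0, -1) [+x clear] — {backplane, bezel, retainer, shield}
5. duct@(1, -1) [+x clear] — {backplane, bezel, duct, retainer, shield}
6. standoff@(0, 1) [+x clear] — {backplane, bezel, duct, retainer, shield, standoff}
7. daughtercard@(-1, -1) [-x clear] — {backplane, bezel, daughtercard, duct, retainer, shield, standoff}
8. pcb@(1, 0) [+x clear] — {backplane, bezel, daughtercard, duct, pcb, retainer, shield, standoff}
9. fan@(2, 0) [+x clear] — {backplane, bezel, daughtercard, duct, fan, pcb, retainer, shield, standoff}
10. connector@(2, 1) [+x clear] — {backplane, bezel, connector, daughtercard, duct, fan, pcb, retainer, shield, standoff}

backplane; bezel; retainer; shield; duct; standoff; daughtercard; pcb; fan; connector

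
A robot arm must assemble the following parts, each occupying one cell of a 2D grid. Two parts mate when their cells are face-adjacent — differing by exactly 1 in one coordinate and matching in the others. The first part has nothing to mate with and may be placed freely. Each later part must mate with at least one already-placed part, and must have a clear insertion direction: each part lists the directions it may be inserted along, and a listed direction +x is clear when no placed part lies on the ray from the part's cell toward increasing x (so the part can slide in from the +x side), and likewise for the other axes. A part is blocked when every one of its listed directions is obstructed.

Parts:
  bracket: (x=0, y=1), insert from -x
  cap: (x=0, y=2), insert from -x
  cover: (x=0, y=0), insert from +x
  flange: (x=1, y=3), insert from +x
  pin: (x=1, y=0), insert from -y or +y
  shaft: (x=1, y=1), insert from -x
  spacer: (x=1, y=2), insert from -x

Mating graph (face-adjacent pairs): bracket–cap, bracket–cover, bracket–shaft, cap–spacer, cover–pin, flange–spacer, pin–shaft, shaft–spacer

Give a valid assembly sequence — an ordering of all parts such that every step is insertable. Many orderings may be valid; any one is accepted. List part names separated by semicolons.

1. flange@(1, 3) [+x clear] — {flange}
2. spacer@(1, 2) [-x clear] — {flange, spacer}
3. cap@(0, 2) [-x clear] — {cap, flange, spacer}
4. shaft@(1, 1) [-x clear] — {cap, flange, shaft, spacer}
5. bracket@(0, 1) [-x clear] — {bracket, cap, flange, shaft, spacer}
6. cover@(0, 0) [+x clear] — {bracket, cap, cover, flange, shaft, spacer}
7. pin@(1, 0) [-y clear] — {bracket, cap, cover, flange, pin, shaft, spacer}

flange; spacer; cap; shaft; bracket; cover; pin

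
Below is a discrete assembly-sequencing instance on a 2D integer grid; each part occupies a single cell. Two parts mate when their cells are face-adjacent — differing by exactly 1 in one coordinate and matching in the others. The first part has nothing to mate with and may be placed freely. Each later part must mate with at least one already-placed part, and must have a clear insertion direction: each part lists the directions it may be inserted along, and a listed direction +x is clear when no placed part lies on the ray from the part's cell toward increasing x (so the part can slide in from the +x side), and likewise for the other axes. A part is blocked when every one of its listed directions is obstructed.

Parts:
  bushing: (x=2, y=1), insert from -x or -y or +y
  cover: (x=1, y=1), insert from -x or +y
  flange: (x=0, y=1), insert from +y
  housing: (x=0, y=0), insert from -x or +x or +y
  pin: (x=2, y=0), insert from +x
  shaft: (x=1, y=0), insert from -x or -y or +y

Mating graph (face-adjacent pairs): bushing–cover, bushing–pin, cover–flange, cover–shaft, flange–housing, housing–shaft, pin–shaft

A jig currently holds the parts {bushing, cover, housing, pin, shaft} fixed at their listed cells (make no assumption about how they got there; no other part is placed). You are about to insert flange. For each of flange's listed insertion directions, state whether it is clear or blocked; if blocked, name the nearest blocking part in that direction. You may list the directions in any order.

+y: ray from flange(0, 1) has no placed part ⇒ clear

+y: clear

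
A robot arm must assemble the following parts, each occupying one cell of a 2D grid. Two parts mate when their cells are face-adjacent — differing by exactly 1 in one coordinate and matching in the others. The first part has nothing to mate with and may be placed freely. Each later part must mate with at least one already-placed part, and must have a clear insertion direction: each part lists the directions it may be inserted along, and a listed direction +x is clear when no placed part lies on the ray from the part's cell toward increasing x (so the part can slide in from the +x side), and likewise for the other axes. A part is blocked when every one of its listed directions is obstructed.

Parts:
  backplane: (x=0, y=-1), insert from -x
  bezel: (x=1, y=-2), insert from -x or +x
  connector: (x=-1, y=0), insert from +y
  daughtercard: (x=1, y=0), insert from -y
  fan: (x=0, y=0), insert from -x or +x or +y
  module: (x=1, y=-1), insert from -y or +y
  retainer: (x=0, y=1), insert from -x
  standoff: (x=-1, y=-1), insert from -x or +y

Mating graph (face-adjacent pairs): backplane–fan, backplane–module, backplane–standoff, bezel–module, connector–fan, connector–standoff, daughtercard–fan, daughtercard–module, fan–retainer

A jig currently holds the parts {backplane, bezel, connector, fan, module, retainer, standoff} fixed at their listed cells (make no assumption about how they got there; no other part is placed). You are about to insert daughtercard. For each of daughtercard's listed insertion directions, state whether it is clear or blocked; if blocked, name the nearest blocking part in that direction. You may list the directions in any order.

-y: nearest on ray is module@(1, -1) ⇒ blocked

-y: blocked by module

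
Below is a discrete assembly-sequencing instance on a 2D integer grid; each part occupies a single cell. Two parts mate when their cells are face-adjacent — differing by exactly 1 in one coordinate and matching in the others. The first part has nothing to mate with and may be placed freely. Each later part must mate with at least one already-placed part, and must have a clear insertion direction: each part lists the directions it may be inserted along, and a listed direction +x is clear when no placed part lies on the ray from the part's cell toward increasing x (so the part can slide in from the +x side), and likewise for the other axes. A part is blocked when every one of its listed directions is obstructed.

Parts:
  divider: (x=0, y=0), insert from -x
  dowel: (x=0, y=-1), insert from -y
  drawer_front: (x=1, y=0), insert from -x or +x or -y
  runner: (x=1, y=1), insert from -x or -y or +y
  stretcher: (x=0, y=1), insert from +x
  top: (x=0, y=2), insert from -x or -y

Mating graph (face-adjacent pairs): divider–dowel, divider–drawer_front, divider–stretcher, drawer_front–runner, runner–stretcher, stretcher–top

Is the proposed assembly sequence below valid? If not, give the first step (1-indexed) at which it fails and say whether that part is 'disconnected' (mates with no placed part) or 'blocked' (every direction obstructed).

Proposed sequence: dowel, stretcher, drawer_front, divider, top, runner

1. dowel@(0, -1) [-y clear] — {dowel}
2. stretcher@(0, 1) — no placed neighbour ⇒ disconnected

Invalid at step 2 (disconnected)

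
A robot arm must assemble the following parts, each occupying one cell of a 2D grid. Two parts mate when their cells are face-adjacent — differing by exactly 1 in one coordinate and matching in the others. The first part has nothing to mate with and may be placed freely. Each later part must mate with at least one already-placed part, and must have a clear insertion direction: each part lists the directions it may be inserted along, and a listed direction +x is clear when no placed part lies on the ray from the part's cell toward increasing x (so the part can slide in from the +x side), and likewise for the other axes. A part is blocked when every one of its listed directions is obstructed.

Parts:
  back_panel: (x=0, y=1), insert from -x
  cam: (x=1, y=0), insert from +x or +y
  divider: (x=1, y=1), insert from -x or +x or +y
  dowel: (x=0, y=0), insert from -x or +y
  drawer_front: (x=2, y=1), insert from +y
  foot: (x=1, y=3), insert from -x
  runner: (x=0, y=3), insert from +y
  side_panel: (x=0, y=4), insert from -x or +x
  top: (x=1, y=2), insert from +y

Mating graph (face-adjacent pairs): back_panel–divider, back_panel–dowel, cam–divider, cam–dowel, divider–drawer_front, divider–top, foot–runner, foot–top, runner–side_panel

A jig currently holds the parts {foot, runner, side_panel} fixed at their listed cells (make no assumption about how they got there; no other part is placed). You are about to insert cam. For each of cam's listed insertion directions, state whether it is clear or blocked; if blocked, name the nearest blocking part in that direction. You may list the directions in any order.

+x: ray from cam(1, 0) has no placed part ⇒ clear
+y: nearest on ray is foot@(1, 3) ⇒ blocked

+x: clear; +y: blocked by foot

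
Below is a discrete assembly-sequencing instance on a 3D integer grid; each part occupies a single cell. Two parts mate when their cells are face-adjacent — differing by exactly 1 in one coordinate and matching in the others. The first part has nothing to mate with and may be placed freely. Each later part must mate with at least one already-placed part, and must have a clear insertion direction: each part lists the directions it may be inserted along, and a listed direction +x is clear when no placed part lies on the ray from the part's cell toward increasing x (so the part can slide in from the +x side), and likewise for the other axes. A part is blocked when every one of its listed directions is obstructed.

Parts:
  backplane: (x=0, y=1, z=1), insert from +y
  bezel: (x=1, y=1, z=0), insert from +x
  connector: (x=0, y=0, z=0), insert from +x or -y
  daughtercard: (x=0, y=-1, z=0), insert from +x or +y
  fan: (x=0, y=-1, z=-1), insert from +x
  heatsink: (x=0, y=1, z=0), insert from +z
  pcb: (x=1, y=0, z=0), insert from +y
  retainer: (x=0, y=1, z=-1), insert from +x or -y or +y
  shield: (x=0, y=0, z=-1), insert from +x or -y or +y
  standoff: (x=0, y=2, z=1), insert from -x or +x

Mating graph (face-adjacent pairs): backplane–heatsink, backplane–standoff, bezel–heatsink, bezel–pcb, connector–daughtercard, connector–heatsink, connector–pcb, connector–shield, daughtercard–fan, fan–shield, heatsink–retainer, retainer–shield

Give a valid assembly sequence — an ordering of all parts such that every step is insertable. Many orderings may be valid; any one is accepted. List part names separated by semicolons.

1. fan@(0, -1, -1) [+x clear] — {fan}
2. daughtercard@(0, -1, 0) [+x clear] — {daughtercard, fan}
3. shield@(0, 0, -1) [+x clear] — {daughtercard, fan, shield}
4. retainer@(0, 1, -1) [+x clear] — {daughtercard, fan, retainer, shield}
5. heatsink@(0, 1, 0) [+z clear] — {daughtercard, fan, heatsink, retainer, shield}
6. backplane@(0, 1, 1) [+y clear] — {backplane, daughtercard, fan, heatsink, retainer, shield}
7. connector@(0, 0, 0) [+x clear] — {backplane, connector, daughtercard, fan, heatsink, retainer, shield}
8. pcb@(1, 0, 0) [+y clear] — {backplane, connector, daughtercard, fan, heatsink, pcb, retainer, shield}
9. bezel@(1, 1, 0) [+x clear] — {backplane, bezel, connector, daughtercard, fan, heatsink, pcb, retainer, shield}
10. standoff@(0, 2, 1) [-x clear] — {backplane, bezel, connector, daughtercard, fan, heatsink, pcb, retainer, shield, standoff}

fan; daughtercard; shield; retainer; heatsink; backplane; connector; pcb; bezel; standoff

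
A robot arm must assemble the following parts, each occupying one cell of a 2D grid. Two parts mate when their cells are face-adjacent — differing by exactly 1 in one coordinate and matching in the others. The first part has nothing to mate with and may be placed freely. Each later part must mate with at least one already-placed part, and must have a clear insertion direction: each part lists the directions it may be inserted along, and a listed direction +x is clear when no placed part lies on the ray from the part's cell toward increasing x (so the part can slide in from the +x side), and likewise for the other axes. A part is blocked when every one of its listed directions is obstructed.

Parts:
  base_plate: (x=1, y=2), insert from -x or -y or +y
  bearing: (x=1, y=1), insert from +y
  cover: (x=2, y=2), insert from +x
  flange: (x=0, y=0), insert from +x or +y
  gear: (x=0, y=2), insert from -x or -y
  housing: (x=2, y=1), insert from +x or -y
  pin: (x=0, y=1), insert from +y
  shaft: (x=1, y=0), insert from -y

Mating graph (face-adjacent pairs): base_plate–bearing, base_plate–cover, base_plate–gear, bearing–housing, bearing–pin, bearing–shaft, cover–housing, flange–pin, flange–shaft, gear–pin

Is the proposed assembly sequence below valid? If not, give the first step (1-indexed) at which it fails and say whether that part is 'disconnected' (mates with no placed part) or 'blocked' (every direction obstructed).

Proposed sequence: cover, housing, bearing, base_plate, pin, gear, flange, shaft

Valid

1. cover@(2, 2) [+x clear] — {cover}
2. housing@(2, 1) [+x clear] — {cover, housing}
3. bearing@(1, 1) [+y clear] — {bearing, cover, housing}
4. base_plate@(1, 2) [-x clear] — {base_plate, bearing, cover, housing}
5. pin@(0, 1) [+y clear] — {base_plate, bearing, cover, housing, pin}
6. gear@(0, 2) [-x clear] — {base_plate, bearing, cover, gear, housing, pin}
7. flange@(0, 0) [+x clear] — {base_plate, bearing, cover, flange, gear, housing, pin}
8. shaft@(1, 0) [-y clear] — {base_plate, bearing, cover, flange, gear, housing, pin, shaft}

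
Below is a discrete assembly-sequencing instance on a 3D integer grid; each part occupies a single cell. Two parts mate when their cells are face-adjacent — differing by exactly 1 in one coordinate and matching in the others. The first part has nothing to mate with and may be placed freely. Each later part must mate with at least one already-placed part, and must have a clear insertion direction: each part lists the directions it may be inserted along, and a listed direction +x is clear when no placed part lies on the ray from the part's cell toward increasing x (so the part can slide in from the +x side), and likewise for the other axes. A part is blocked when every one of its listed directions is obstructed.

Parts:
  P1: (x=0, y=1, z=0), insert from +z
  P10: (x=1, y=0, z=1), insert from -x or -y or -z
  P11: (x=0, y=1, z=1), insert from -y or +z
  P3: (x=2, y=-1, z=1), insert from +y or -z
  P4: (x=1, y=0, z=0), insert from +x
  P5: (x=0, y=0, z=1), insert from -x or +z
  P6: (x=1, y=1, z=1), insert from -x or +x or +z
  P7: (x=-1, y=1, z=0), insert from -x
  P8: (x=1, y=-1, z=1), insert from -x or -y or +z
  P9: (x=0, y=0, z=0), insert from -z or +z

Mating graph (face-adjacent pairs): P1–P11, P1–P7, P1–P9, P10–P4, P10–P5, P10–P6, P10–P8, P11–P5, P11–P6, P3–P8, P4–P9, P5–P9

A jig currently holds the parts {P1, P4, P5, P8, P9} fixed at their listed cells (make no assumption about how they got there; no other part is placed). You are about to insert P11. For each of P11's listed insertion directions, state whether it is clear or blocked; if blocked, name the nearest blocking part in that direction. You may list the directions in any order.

-y: nearest on ray is P5@(0, 0, 1) ⇒ blocked
+z: ray from P11(0, 1, 1) has no placed part ⇒ clear

+z: clear; -y: blocked by P5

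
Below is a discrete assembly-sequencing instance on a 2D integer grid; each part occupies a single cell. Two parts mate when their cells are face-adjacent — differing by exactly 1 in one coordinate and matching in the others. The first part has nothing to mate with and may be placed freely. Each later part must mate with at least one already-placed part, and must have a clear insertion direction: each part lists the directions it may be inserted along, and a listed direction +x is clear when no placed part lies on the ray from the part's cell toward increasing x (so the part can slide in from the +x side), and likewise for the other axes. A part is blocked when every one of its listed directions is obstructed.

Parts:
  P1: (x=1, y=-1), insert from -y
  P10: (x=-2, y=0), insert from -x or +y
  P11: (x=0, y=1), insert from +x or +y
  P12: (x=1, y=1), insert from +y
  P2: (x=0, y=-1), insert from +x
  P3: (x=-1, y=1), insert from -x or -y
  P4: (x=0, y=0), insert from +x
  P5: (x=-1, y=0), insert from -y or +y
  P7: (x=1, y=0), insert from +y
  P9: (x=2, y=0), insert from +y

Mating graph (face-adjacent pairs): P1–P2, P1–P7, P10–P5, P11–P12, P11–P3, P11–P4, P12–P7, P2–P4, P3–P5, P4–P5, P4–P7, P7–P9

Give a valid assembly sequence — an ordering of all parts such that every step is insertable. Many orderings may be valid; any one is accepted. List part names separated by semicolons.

P11; P3; P5; P10; P4; P7; P9; P2; P12; P1

1. P11@(0, 1) [+x clear] — {P11}
2. P3@(-1, 1) [-x clear] — {P11, P3}
3. P5@(-1, 0) [-y clear] — {P11, P3, P5}
4. P10@(-2, 0) [-x clear] — {P10, P11, P3, P5}
5. P4@(0, 0) [+x clear] — {P10, P11, P3, P4, P5}
6. P7@(1, 0) [+y clear] — {P10, P11, P3, P4, P5, P7}
7. P9@(2, 0) [+y clear] — {P10, P11, P3, P4, P5, P7, P9}
8. P2@(0, -1) [+x clear] — {P10, P11, P2, P3, P4, P5, P7, P9}
9. P12@(1, 1) [+y clear] — {P10, P11, P12, P2, P3, P4, P5, P7, P9}
10. P1@(1, -1) [-y clear] — {P1, P10, P11, P12, P2, P3, P4, P5, P7, P9}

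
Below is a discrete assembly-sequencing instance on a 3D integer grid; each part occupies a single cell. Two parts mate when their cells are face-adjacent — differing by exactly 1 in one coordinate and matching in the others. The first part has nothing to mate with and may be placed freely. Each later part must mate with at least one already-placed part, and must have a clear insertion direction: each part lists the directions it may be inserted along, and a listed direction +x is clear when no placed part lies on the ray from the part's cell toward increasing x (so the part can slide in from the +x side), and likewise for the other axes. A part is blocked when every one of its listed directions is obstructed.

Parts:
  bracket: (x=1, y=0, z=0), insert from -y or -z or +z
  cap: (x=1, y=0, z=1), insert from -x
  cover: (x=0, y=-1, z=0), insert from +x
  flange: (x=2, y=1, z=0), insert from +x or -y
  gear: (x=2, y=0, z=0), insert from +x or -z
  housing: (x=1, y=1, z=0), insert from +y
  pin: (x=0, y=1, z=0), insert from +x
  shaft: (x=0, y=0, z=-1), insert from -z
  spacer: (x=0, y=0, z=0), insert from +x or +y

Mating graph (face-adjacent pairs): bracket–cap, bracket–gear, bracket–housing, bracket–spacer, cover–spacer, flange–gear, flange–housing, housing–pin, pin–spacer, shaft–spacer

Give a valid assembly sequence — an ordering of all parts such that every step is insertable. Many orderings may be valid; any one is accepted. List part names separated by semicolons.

1. shaft@(0, 0, -1) [-z clear] — {shaft}
2. spacer@(0, 0, 0) [+x clear] — {shaft, spacer}
3. bracket@(1, 0, 0) [-y clear] — {bracket, shaft, spacer}
4. cap@(1, 0, 1) [-x clear] — {bracket, cap, shaft, spacer}
5. pin@(0, 1, 0) [+x clear] — {bracket, cap, pin, shaft, spacer}
6. housing@(1, 1, 0) [+y clear] — {bracket, cap, housing, pin, shaft, spacer}
7. flange@(2, 1, 0) [+x clear] — {bracket, cap, flange, housing, pin, shaft, spacer}
8. gear@(2, 0, 0) [+x clear] — {bracket, cap, flange, gear, housing, pin, shaft, spacer}
9. cover@(0, -1, 0) [+x clear] — {bracket, cap, cover, flange, gear, housing, pin, shaft, spacer}

shaft; spacer; bracket; cap; pin; housing; flange; gear; cover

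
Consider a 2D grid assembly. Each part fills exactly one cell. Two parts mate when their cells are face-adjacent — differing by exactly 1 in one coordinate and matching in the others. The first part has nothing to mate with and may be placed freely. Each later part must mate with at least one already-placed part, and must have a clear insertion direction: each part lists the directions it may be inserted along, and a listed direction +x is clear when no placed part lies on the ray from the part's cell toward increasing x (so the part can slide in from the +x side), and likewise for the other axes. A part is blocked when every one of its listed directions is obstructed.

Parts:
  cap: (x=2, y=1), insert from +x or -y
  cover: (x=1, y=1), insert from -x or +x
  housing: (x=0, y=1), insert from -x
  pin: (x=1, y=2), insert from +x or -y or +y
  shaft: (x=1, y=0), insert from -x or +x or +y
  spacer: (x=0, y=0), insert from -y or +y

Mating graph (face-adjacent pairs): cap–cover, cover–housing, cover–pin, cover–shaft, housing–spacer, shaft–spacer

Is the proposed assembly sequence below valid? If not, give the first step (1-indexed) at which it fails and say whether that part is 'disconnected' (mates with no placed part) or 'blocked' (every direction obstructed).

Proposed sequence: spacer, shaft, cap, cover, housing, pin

Invalid at step 3 (disconnected)

1. spacer@(0, 0) [-y clear] — {spacer}
2. shaft@(1, 0) [+x clear] — {shaft, spacer}
3. cap@(2, 1) — no placed neighbour ⇒ disconnected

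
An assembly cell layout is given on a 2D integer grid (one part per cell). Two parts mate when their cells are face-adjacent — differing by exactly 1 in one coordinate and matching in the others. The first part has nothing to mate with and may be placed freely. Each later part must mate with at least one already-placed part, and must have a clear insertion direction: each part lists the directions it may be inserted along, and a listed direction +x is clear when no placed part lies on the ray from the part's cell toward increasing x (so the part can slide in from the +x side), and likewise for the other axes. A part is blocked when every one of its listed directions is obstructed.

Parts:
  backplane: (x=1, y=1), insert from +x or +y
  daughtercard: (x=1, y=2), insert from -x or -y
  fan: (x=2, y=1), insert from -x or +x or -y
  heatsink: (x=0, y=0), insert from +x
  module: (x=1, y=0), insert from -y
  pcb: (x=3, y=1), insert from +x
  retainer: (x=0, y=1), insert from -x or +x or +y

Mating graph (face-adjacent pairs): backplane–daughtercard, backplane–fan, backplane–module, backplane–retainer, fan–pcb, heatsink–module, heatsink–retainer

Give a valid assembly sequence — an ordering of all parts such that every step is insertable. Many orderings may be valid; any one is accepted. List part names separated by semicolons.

backplane; retainer; fan; pcb; heatsink; module; daughtercard

1. backplane@(1, 1) [+x clear] — {backplane}
2. retainer@(0, 1) [-x clear] — {backplane, retainer}
3. fan@(2, 1) [+x clear] — {backplane, fan, retainer}
4. pcb@(3, 1) [+x clear] — {backplane, fan, pcb, retainer}
5. heatsink@(0, 0) [+x clear] — {backplane, fan, heatsink, pcb, retainer}
6. module@(1, 0) [-y clear] — {backplane, fan, heatsink, module, pcb, retainer}
7. daughtercard@(1, 2) [-x clear] — {backplane, daughtercard, fan, heatsink, module, pcb, retainer}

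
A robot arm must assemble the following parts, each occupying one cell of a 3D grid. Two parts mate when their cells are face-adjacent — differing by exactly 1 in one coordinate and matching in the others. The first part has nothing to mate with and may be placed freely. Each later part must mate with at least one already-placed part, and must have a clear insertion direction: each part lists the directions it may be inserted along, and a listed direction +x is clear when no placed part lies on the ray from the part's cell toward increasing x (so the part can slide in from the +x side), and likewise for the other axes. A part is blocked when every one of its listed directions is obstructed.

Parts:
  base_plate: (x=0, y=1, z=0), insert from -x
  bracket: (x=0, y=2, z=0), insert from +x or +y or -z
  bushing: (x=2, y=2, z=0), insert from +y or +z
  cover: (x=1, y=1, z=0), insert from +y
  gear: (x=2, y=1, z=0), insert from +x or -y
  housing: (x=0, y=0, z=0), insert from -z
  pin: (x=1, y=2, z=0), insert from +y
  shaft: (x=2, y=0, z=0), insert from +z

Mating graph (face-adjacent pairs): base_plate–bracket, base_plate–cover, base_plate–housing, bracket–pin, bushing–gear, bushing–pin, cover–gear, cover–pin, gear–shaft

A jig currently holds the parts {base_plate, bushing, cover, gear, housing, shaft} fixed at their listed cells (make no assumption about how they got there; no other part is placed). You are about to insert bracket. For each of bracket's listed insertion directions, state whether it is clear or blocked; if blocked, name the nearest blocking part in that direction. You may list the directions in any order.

+x: nearest on ray is bushing@(2, 2, 0) ⇒ blocked
+y: ray from bracket(0, 2, 0) has no placed part ⇒ clear
-z: ray from bracket(0, 2, 0) has no placed part ⇒ clear

+x: blocked by bushing; +y: clear; -z: clear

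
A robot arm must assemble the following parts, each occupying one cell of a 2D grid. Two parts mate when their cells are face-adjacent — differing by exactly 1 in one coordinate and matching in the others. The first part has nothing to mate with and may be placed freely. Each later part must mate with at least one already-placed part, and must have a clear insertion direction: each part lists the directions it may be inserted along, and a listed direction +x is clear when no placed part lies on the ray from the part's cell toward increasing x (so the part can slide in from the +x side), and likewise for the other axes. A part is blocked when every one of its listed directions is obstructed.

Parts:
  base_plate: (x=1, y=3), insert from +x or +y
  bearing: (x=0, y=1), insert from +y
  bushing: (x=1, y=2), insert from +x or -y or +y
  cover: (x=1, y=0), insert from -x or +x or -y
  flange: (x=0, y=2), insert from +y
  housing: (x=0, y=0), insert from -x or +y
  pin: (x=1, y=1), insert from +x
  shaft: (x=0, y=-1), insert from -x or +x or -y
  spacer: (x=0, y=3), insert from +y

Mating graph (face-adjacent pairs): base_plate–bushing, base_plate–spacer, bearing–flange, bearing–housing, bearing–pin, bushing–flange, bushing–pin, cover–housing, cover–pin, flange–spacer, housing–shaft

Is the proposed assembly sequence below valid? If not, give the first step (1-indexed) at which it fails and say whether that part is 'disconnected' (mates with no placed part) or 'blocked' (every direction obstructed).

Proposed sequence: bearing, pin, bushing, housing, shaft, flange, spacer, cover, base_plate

1. bearing@(0, 1) [+y clear] — {bearing}
2. pin@(1, 1) [+x clear] — {bearing, pin}
3. bushing@(1, 2) [+x clear] — {bearing, bushing, pin}
4. housing@(0, 0) [-x clear] — {bearing, bushing, housing, pin}
5. shaft@(0, -1) [-x clear] — {bearing, bushing, housing, pin, shaft}
6. flange@(0, 2) [+y clear] — {bearing, bushing, flange, housing, pin, shaft}
7. spacer@(0, 3) [+y clear] — {bearing, bushing, flange, housing, pin, shaft, spacer}
8. cover@(1, 0) [+x clear] — {bearing, bushing, cover, flange, housing, pin, shaft, spacer}
9. base_plate@(1, 3) [+x clear] — {base_plate, bearing, bushing, cover, flange, housing, pin, shaft, spacer}

Valid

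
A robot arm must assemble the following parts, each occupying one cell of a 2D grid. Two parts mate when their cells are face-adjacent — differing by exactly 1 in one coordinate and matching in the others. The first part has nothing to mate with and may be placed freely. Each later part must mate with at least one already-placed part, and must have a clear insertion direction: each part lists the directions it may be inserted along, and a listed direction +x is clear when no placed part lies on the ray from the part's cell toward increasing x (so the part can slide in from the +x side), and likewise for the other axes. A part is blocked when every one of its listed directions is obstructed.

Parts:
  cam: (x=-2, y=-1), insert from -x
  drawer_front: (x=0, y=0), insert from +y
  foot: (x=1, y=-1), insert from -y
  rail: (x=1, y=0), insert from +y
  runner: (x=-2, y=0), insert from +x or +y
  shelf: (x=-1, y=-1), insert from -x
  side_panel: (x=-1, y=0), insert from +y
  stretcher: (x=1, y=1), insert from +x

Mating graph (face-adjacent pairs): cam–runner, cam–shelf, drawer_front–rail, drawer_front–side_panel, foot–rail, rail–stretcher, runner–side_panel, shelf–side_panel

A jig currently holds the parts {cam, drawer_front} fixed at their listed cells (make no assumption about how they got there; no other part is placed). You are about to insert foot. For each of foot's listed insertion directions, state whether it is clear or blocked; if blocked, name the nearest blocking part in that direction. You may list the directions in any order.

-y: clear

-y: ray from foot(1, -1) has no placed part ⇒ clear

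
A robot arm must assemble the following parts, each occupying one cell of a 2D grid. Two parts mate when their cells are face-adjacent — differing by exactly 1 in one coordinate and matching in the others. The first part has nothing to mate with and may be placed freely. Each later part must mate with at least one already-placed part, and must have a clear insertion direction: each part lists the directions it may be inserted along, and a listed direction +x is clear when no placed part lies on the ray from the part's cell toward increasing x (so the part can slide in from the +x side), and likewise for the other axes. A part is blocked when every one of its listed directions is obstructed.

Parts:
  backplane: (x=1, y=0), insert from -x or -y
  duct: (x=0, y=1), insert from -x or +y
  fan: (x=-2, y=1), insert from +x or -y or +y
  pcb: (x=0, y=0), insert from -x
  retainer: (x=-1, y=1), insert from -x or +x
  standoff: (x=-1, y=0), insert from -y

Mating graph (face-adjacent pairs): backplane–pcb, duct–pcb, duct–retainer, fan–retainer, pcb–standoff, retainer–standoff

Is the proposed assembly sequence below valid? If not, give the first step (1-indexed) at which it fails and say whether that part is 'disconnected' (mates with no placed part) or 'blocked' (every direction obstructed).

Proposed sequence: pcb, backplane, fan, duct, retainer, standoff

1. pcb@(0, 0) [-x clear] — {pcb}
2. backplane@(1, 0) [-y clear] — {backplane, pcb}
3. fan@(-2, 1) — no placed neighbour ⇒ disconnected

Invalid at step 3 (disconnected)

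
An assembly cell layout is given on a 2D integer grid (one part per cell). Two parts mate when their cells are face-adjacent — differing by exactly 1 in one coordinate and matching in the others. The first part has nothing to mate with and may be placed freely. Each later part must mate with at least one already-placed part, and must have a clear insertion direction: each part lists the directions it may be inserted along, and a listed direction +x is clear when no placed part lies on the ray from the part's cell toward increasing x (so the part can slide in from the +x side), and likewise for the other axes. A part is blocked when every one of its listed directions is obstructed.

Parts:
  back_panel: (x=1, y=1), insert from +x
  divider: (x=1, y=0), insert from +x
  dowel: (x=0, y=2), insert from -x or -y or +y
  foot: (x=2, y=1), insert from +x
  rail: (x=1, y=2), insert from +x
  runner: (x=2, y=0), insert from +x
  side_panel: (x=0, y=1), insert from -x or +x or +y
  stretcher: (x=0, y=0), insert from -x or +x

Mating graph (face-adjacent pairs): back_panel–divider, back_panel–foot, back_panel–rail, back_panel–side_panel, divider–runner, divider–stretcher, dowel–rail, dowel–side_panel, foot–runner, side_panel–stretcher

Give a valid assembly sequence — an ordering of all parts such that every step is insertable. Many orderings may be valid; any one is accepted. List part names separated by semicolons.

divider; back_panel; foot; side_panel; dowel; rail; runner; stretcher

1. divider@(1, 0) [+x clear] — {divider}
2. back_panel@(1, 1) [+x clear] — {back_panel, divider}
3. foot@(2, 1) [+x clear] — {back_panel, divider, foot}
4. side_panel@(0, 1) [-x clear] — {back_panel, divider, foot, side_panel}
5. dowel@(0, 2) [-x clear] — {back_panel, divider, dowel, foot, side_panel}
6. rail@(1, 2) [+x clear] — {back_panel, divider, dowel, foot, rail, side_panel}
7. runner@(2, 0) [+x clear] — {back_panel, divider, dowel, foot, rail, runner, side_panel}
8. stretcher@(0, 0) [-x clear] — {back_panel, divider, dowel, foot, rail, runner, side_panel, stretcher}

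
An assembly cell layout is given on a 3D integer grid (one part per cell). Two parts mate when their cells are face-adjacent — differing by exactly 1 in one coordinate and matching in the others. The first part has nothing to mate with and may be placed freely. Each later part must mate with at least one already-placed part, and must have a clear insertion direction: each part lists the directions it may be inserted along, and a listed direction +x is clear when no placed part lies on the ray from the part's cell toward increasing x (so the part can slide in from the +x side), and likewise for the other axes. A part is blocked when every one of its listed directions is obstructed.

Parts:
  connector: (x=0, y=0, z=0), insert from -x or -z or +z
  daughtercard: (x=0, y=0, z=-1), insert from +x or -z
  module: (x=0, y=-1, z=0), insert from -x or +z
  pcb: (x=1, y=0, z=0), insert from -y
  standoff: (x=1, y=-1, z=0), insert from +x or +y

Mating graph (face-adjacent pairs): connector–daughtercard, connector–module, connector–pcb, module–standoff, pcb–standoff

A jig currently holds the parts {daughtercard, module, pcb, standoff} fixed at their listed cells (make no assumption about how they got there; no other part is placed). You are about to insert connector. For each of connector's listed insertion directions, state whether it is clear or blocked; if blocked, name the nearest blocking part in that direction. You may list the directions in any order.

+z: clear; -x: clear; -z: blocked by daughtercard

-x: ray from connector(0, 0, 0) has no placed part ⇒ clear
-z: nearest on ray is daughtercard@(0, 0, -1) ⇒ blocked
+z: ray from connector(0, 0, 0) has no placed part ⇒ clear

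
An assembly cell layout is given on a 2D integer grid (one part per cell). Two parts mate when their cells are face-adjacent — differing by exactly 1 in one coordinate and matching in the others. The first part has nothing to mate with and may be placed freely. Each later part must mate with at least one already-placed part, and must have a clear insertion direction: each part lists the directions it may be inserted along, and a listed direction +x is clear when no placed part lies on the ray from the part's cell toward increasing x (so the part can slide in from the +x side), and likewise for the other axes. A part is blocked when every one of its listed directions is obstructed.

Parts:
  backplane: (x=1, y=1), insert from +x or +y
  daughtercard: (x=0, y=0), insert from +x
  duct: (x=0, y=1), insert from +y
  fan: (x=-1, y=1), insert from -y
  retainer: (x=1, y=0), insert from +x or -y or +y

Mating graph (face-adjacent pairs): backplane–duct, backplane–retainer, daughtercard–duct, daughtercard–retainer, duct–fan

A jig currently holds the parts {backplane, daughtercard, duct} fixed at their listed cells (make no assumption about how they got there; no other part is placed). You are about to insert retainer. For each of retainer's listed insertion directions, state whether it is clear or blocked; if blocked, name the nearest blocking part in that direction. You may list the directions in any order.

+x: ray from retainer(1, 0) has no placed part ⇒ clear
-y: ray from retainer(1, 0) has no placed part ⇒ clear
+y: nearest on ray is backplane@(1, 1) ⇒ blocked

+x: clear; +y: blocked by backplane; -y: clear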